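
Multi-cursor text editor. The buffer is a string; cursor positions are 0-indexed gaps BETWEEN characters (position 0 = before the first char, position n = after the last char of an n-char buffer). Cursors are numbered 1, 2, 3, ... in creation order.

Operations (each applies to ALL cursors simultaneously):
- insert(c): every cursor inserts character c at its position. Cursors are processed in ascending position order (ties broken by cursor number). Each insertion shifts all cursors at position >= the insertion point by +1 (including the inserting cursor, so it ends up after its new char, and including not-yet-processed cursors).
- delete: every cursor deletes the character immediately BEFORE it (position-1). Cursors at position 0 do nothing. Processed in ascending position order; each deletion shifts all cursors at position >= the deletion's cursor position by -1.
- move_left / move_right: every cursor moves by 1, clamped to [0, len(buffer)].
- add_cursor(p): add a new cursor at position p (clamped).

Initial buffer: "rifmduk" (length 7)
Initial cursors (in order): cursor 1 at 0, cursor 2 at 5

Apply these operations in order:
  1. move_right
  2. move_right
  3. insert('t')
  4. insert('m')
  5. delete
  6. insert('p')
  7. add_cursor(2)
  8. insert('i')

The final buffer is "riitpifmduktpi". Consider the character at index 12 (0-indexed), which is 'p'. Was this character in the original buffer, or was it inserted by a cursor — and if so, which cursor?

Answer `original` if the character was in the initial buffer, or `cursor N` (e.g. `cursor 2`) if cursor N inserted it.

Answer: cursor 2

Derivation:
After op 1 (move_right): buffer="rifmduk" (len 7), cursors c1@1 c2@6, authorship .......
After op 2 (move_right): buffer="rifmduk" (len 7), cursors c1@2 c2@7, authorship .......
After op 3 (insert('t')): buffer="ritfmdukt" (len 9), cursors c1@3 c2@9, authorship ..1.....2
After op 4 (insert('m')): buffer="ritmfmduktm" (len 11), cursors c1@4 c2@11, authorship ..11.....22
After op 5 (delete): buffer="ritfmdukt" (len 9), cursors c1@3 c2@9, authorship ..1.....2
After op 6 (insert('p')): buffer="ritpfmduktp" (len 11), cursors c1@4 c2@11, authorship ..11.....22
After op 7 (add_cursor(2)): buffer="ritpfmduktp" (len 11), cursors c3@2 c1@4 c2@11, authorship ..11.....22
After op 8 (insert('i')): buffer="riitpifmduktpi" (len 14), cursors c3@3 c1@6 c2@14, authorship ..3111.....222
Authorship (.=original, N=cursor N): . . 3 1 1 1 . . . . . 2 2 2
Index 12: author = 2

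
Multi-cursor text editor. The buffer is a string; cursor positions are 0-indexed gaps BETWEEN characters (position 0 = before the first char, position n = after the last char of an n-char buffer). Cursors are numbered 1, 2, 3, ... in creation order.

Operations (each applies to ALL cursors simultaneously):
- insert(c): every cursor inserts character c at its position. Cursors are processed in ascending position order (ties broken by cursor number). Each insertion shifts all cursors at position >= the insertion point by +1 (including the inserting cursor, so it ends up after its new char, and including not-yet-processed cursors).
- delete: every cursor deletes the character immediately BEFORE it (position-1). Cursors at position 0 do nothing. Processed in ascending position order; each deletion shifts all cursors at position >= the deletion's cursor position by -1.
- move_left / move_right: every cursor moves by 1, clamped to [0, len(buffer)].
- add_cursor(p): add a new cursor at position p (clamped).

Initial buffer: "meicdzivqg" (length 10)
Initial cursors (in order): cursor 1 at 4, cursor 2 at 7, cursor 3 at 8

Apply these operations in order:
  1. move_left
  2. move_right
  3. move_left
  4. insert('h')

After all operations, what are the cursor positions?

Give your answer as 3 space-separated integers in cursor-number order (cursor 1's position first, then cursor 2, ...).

After op 1 (move_left): buffer="meicdzivqg" (len 10), cursors c1@3 c2@6 c3@7, authorship ..........
After op 2 (move_right): buffer="meicdzivqg" (len 10), cursors c1@4 c2@7 c3@8, authorship ..........
After op 3 (move_left): buffer="meicdzivqg" (len 10), cursors c1@3 c2@6 c3@7, authorship ..........
After op 4 (insert('h')): buffer="meihcdzhihvqg" (len 13), cursors c1@4 c2@8 c3@10, authorship ...1...2.3...

Answer: 4 8 10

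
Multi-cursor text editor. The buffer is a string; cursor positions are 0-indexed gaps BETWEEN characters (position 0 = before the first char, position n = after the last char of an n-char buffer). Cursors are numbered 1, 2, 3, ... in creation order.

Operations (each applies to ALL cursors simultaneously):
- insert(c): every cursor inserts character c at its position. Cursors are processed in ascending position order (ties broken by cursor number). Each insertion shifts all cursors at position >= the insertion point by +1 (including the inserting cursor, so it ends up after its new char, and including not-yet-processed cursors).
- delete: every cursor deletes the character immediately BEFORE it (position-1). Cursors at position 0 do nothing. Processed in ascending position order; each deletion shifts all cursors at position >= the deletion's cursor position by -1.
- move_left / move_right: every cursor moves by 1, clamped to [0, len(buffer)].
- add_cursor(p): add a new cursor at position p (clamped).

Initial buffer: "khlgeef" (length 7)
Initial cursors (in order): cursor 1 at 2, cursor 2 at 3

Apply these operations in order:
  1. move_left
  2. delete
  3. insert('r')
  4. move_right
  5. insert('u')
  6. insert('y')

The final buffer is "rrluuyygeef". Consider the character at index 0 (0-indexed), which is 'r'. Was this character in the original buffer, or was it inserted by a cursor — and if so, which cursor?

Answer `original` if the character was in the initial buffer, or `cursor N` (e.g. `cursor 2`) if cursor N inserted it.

Answer: cursor 1

Derivation:
After op 1 (move_left): buffer="khlgeef" (len 7), cursors c1@1 c2@2, authorship .......
After op 2 (delete): buffer="lgeef" (len 5), cursors c1@0 c2@0, authorship .....
After op 3 (insert('r')): buffer="rrlgeef" (len 7), cursors c1@2 c2@2, authorship 12.....
After op 4 (move_right): buffer="rrlgeef" (len 7), cursors c1@3 c2@3, authorship 12.....
After op 5 (insert('u')): buffer="rrluugeef" (len 9), cursors c1@5 c2@5, authorship 12.12....
After op 6 (insert('y')): buffer="rrluuyygeef" (len 11), cursors c1@7 c2@7, authorship 12.1212....
Authorship (.=original, N=cursor N): 1 2 . 1 2 1 2 . . . .
Index 0: author = 1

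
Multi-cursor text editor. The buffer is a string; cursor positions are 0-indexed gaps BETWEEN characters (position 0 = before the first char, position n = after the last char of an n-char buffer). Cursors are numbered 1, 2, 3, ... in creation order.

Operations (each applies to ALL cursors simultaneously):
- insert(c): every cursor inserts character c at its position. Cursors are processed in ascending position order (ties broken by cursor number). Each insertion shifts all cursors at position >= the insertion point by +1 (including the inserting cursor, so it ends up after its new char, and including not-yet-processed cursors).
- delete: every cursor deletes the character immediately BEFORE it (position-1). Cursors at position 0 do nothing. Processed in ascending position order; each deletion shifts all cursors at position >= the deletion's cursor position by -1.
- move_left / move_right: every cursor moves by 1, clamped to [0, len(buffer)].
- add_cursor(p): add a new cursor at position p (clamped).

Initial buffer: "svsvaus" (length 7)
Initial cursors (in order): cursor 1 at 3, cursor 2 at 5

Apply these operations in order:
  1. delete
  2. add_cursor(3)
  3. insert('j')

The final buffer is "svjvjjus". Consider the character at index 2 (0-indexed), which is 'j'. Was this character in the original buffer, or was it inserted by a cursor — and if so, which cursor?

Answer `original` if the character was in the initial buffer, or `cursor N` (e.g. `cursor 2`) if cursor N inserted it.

After op 1 (delete): buffer="svvus" (len 5), cursors c1@2 c2@3, authorship .....
After op 2 (add_cursor(3)): buffer="svvus" (len 5), cursors c1@2 c2@3 c3@3, authorship .....
After op 3 (insert('j')): buffer="svjvjjus" (len 8), cursors c1@3 c2@6 c3@6, authorship ..1.23..
Authorship (.=original, N=cursor N): . . 1 . 2 3 . .
Index 2: author = 1

Answer: cursor 1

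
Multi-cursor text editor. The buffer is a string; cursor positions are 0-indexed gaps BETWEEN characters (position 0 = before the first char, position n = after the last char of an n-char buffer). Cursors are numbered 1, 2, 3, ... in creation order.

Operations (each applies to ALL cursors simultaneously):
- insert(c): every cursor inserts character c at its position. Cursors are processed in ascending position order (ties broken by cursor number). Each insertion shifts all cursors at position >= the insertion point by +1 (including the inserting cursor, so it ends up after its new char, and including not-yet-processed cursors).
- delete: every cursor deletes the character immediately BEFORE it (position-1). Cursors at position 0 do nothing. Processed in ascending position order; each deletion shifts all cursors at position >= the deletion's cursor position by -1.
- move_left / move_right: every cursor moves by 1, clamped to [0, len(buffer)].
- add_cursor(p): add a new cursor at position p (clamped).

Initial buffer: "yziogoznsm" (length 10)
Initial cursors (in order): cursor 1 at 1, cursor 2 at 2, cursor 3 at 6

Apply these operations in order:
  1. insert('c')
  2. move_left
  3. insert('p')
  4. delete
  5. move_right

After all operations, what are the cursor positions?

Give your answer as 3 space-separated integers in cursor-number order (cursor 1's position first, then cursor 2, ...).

After op 1 (insert('c')): buffer="yczciogocznsm" (len 13), cursors c1@2 c2@4 c3@9, authorship .1.2....3....
After op 2 (move_left): buffer="yczciogocznsm" (len 13), cursors c1@1 c2@3 c3@8, authorship .1.2....3....
After op 3 (insert('p')): buffer="ypczpciogopcznsm" (len 16), cursors c1@2 c2@5 c3@11, authorship .11.22....33....
After op 4 (delete): buffer="yczciogocznsm" (len 13), cursors c1@1 c2@3 c3@8, authorship .1.2....3....
After op 5 (move_right): buffer="yczciogocznsm" (len 13), cursors c1@2 c2@4 c3@9, authorship .1.2....3....

Answer: 2 4 9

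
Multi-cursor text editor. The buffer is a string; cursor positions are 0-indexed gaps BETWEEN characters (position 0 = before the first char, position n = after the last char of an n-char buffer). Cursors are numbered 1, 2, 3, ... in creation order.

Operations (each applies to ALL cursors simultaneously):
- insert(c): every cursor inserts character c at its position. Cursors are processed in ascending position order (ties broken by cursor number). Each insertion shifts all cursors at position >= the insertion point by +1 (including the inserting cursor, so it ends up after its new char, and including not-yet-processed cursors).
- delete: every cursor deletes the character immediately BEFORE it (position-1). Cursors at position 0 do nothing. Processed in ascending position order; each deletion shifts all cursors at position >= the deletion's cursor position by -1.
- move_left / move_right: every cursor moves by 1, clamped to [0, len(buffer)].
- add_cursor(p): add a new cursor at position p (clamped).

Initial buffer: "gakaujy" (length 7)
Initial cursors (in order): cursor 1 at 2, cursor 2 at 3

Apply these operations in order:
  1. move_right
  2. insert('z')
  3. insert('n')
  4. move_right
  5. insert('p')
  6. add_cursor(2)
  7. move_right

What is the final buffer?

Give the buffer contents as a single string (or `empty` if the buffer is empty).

After op 1 (move_right): buffer="gakaujy" (len 7), cursors c1@3 c2@4, authorship .......
After op 2 (insert('z')): buffer="gakzazujy" (len 9), cursors c1@4 c2@6, authorship ...1.2...
After op 3 (insert('n')): buffer="gakznaznujy" (len 11), cursors c1@5 c2@8, authorship ...11.22...
After op 4 (move_right): buffer="gakznaznujy" (len 11), cursors c1@6 c2@9, authorship ...11.22...
After op 5 (insert('p')): buffer="gakznapznupjy" (len 13), cursors c1@7 c2@11, authorship ...11.122.2..
After op 6 (add_cursor(2)): buffer="gakznapznupjy" (len 13), cursors c3@2 c1@7 c2@11, authorship ...11.122.2..
After op 7 (move_right): buffer="gakznapznupjy" (len 13), cursors c3@3 c1@8 c2@12, authorship ...11.122.2..

Answer: gakznapznupjy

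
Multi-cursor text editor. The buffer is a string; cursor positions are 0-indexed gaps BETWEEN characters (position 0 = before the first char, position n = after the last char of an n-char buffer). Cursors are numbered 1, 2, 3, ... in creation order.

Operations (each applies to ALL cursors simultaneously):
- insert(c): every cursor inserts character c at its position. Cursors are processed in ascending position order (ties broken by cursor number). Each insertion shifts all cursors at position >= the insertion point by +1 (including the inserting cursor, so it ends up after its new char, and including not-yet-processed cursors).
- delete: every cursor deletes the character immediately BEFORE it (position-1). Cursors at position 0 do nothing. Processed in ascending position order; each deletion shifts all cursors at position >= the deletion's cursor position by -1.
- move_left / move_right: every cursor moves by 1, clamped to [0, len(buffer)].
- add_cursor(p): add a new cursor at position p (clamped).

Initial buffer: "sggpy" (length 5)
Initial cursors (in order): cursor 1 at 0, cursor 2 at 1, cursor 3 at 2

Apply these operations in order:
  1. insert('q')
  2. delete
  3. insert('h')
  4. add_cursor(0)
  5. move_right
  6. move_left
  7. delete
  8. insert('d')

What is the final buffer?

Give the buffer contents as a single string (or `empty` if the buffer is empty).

After op 1 (insert('q')): buffer="qsqgqgpy" (len 8), cursors c1@1 c2@3 c3@5, authorship 1.2.3...
After op 2 (delete): buffer="sggpy" (len 5), cursors c1@0 c2@1 c3@2, authorship .....
After op 3 (insert('h')): buffer="hshghgpy" (len 8), cursors c1@1 c2@3 c3@5, authorship 1.2.3...
After op 4 (add_cursor(0)): buffer="hshghgpy" (len 8), cursors c4@0 c1@1 c2@3 c3@5, authorship 1.2.3...
After op 5 (move_right): buffer="hshghgpy" (len 8), cursors c4@1 c1@2 c2@4 c3@6, authorship 1.2.3...
After op 6 (move_left): buffer="hshghgpy" (len 8), cursors c4@0 c1@1 c2@3 c3@5, authorship 1.2.3...
After op 7 (delete): buffer="sggpy" (len 5), cursors c1@0 c4@0 c2@1 c3@2, authorship .....
After op 8 (insert('d')): buffer="ddsdgdgpy" (len 9), cursors c1@2 c4@2 c2@4 c3@6, authorship 14.2.3...

Answer: ddsdgdgpy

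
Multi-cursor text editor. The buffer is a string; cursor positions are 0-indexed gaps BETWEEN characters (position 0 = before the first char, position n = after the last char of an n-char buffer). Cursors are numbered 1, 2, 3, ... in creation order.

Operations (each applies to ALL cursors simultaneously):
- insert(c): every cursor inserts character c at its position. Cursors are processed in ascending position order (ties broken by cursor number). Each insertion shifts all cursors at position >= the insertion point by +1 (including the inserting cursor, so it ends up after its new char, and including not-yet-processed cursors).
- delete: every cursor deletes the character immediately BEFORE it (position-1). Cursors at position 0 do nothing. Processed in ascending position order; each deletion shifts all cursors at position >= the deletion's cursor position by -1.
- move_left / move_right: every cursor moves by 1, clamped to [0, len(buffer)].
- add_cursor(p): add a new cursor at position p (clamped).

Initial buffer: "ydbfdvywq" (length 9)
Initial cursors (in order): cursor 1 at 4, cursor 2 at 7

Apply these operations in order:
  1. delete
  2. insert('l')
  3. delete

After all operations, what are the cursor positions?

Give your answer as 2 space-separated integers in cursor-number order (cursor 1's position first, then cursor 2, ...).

After op 1 (delete): buffer="ydbdvwq" (len 7), cursors c1@3 c2@5, authorship .......
After op 2 (insert('l')): buffer="ydbldvlwq" (len 9), cursors c1@4 c2@7, authorship ...1..2..
After op 3 (delete): buffer="ydbdvwq" (len 7), cursors c1@3 c2@5, authorship .......

Answer: 3 5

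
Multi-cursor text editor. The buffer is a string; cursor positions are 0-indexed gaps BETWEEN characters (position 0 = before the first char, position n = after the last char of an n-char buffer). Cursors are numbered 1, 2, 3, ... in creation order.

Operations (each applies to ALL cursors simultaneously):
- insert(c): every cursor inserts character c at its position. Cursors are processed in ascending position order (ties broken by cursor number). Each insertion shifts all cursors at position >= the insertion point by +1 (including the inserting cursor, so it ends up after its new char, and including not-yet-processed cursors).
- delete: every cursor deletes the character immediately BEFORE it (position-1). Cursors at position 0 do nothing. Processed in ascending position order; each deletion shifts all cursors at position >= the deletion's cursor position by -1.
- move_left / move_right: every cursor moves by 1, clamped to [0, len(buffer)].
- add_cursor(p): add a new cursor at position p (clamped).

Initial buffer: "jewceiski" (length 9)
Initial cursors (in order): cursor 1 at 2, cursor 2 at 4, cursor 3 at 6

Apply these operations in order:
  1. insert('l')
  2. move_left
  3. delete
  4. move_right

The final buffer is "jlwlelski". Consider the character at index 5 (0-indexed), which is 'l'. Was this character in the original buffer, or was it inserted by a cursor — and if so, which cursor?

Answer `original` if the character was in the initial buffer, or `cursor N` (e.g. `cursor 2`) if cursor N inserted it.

After op 1 (insert('l')): buffer="jelwcleilski" (len 12), cursors c1@3 c2@6 c3@9, authorship ..1..2..3...
After op 2 (move_left): buffer="jelwcleilski" (len 12), cursors c1@2 c2@5 c3@8, authorship ..1..2..3...
After op 3 (delete): buffer="jlwlelski" (len 9), cursors c1@1 c2@3 c3@5, authorship .1.2.3...
After op 4 (move_right): buffer="jlwlelski" (len 9), cursors c1@2 c2@4 c3@6, authorship .1.2.3...
Authorship (.=original, N=cursor N): . 1 . 2 . 3 . . .
Index 5: author = 3

Answer: cursor 3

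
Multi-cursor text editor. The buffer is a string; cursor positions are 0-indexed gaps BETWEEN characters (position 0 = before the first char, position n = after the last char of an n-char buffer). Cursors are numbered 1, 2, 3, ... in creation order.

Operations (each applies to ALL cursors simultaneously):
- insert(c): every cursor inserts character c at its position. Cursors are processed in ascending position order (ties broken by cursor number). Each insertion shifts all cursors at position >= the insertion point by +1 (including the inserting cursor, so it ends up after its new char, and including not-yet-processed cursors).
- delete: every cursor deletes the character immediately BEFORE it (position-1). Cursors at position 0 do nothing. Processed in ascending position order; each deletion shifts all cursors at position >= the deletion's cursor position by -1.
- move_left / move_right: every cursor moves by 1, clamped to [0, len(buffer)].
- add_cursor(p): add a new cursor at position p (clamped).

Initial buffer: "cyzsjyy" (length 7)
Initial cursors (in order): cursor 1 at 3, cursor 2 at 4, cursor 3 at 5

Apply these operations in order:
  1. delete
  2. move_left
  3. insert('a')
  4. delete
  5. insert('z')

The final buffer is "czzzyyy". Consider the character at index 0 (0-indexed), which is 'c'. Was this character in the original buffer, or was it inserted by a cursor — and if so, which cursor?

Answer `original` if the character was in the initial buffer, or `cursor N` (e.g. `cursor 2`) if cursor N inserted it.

Answer: original

Derivation:
After op 1 (delete): buffer="cyyy" (len 4), cursors c1@2 c2@2 c3@2, authorship ....
After op 2 (move_left): buffer="cyyy" (len 4), cursors c1@1 c2@1 c3@1, authorship ....
After op 3 (insert('a')): buffer="caaayyy" (len 7), cursors c1@4 c2@4 c3@4, authorship .123...
After op 4 (delete): buffer="cyyy" (len 4), cursors c1@1 c2@1 c3@1, authorship ....
After op 5 (insert('z')): buffer="czzzyyy" (len 7), cursors c1@4 c2@4 c3@4, authorship .123...
Authorship (.=original, N=cursor N): . 1 2 3 . . .
Index 0: author = original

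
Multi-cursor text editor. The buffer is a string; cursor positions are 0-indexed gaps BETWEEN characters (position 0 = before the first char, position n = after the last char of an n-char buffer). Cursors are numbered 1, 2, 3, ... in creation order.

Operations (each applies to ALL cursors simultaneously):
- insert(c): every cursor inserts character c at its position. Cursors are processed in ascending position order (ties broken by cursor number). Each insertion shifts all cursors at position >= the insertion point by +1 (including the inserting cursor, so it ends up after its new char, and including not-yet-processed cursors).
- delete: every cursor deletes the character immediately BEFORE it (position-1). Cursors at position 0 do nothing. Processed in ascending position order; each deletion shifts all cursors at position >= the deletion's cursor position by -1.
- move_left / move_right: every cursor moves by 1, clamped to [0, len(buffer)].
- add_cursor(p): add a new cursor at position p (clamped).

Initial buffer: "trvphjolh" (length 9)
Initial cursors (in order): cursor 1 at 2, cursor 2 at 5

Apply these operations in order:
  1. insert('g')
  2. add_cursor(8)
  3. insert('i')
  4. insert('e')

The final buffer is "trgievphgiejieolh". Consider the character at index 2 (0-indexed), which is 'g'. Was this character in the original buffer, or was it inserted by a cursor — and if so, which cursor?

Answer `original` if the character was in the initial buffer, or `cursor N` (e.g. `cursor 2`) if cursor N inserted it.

After op 1 (insert('g')): buffer="trgvphgjolh" (len 11), cursors c1@3 c2@7, authorship ..1...2....
After op 2 (add_cursor(8)): buffer="trgvphgjolh" (len 11), cursors c1@3 c2@7 c3@8, authorship ..1...2....
After op 3 (insert('i')): buffer="trgivphgijiolh" (len 14), cursors c1@4 c2@9 c3@11, authorship ..11...22.3...
After op 4 (insert('e')): buffer="trgievphgiejieolh" (len 17), cursors c1@5 c2@11 c3@14, authorship ..111...222.33...
Authorship (.=original, N=cursor N): . . 1 1 1 . . . 2 2 2 . 3 3 . . .
Index 2: author = 1

Answer: cursor 1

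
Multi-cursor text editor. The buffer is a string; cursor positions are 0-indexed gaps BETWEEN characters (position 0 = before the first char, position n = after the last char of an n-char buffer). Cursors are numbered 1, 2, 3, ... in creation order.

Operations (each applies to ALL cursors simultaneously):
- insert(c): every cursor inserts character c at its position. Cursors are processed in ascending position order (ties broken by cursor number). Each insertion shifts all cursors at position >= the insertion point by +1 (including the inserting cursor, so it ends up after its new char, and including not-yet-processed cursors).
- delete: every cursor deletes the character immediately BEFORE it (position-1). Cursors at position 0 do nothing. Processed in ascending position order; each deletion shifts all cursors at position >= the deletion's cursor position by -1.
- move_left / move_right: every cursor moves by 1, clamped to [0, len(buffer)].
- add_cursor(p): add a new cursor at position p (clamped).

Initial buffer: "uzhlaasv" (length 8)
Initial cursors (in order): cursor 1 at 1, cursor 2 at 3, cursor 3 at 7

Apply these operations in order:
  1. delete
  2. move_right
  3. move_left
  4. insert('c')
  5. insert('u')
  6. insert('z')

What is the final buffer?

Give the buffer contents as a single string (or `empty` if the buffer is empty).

Answer: cuzzcuzlaacuzv

Derivation:
After op 1 (delete): buffer="zlaav" (len 5), cursors c1@0 c2@1 c3@4, authorship .....
After op 2 (move_right): buffer="zlaav" (len 5), cursors c1@1 c2@2 c3@5, authorship .....
After op 3 (move_left): buffer="zlaav" (len 5), cursors c1@0 c2@1 c3@4, authorship .....
After op 4 (insert('c')): buffer="czclaacv" (len 8), cursors c1@1 c2@3 c3@7, authorship 1.2...3.
After op 5 (insert('u')): buffer="cuzculaacuv" (len 11), cursors c1@2 c2@5 c3@10, authorship 11.22...33.
After op 6 (insert('z')): buffer="cuzzcuzlaacuzv" (len 14), cursors c1@3 c2@7 c3@13, authorship 111.222...333.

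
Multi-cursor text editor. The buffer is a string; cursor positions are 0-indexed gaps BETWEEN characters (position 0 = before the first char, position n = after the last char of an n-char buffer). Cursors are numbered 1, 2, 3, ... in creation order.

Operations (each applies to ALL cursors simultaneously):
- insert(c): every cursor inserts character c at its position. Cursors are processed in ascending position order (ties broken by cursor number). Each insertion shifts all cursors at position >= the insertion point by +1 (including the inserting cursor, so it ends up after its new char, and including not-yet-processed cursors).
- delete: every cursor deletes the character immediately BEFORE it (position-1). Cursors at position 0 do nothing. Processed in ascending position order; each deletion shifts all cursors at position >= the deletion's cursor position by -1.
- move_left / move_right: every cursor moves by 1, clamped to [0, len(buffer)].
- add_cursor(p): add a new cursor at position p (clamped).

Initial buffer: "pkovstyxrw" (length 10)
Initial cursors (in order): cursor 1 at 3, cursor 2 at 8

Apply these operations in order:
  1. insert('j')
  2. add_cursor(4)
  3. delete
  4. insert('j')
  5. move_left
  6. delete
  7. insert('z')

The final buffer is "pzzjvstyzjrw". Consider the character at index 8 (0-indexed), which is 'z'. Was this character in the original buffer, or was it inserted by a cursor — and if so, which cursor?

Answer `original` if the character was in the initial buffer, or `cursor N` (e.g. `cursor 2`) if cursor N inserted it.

After op 1 (insert('j')): buffer="pkojvstyxjrw" (len 12), cursors c1@4 c2@10, authorship ...1.....2..
After op 2 (add_cursor(4)): buffer="pkojvstyxjrw" (len 12), cursors c1@4 c3@4 c2@10, authorship ...1.....2..
After op 3 (delete): buffer="pkvstyxrw" (len 9), cursors c1@2 c3@2 c2@7, authorship .........
After op 4 (insert('j')): buffer="pkjjvstyxjrw" (len 12), cursors c1@4 c3@4 c2@10, authorship ..13.....2..
After op 5 (move_left): buffer="pkjjvstyxjrw" (len 12), cursors c1@3 c3@3 c2@9, authorship ..13.....2..
After op 6 (delete): buffer="pjvstyjrw" (len 9), cursors c1@1 c3@1 c2@6, authorship .3....2..
After op 7 (insert('z')): buffer="pzzjvstyzjrw" (len 12), cursors c1@3 c3@3 c2@9, authorship .133....22..
Authorship (.=original, N=cursor N): . 1 3 3 . . . . 2 2 . .
Index 8: author = 2

Answer: cursor 2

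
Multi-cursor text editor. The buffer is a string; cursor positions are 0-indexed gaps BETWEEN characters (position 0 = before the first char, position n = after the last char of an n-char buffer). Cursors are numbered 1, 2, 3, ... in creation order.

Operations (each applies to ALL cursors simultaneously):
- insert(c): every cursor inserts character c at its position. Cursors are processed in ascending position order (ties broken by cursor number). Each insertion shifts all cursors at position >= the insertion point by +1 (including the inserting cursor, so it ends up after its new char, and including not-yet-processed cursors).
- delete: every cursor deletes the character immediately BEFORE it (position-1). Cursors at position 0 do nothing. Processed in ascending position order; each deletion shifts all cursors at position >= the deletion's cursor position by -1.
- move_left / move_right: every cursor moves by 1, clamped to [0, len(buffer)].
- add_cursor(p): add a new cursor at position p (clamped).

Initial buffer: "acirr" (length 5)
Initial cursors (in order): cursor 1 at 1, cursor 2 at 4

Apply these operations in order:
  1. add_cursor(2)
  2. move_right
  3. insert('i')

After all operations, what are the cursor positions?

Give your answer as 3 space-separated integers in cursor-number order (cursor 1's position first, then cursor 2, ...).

Answer: 3 8 5

Derivation:
After op 1 (add_cursor(2)): buffer="acirr" (len 5), cursors c1@1 c3@2 c2@4, authorship .....
After op 2 (move_right): buffer="acirr" (len 5), cursors c1@2 c3@3 c2@5, authorship .....
After op 3 (insert('i')): buffer="aciiirri" (len 8), cursors c1@3 c3@5 c2@8, authorship ..1.3..2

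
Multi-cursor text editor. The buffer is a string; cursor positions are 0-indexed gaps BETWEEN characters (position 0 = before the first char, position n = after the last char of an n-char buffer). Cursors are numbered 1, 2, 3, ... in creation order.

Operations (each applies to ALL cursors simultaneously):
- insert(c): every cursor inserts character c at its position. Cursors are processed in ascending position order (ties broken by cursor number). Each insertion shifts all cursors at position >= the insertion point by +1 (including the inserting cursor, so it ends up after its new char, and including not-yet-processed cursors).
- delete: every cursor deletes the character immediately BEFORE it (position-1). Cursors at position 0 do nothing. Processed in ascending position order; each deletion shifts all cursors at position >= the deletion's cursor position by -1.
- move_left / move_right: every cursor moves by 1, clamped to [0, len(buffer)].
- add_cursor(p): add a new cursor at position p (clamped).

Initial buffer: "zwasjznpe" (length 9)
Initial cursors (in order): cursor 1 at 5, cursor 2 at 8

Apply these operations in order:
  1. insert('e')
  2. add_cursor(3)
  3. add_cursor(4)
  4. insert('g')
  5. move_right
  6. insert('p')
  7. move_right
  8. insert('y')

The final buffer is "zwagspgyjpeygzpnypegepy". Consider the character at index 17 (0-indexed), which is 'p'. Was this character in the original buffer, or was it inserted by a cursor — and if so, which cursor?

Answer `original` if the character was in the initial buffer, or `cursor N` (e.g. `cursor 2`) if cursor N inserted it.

After op 1 (insert('e')): buffer="zwasjeznpee" (len 11), cursors c1@6 c2@10, authorship .....1...2.
After op 2 (add_cursor(3)): buffer="zwasjeznpee" (len 11), cursors c3@3 c1@6 c2@10, authorship .....1...2.
After op 3 (add_cursor(4)): buffer="zwasjeznpee" (len 11), cursors c3@3 c4@4 c1@6 c2@10, authorship .....1...2.
After op 4 (insert('g')): buffer="zwagsgjegznpege" (len 15), cursors c3@4 c4@6 c1@9 c2@14, authorship ...3.4.11...22.
After op 5 (move_right): buffer="zwagsgjegznpege" (len 15), cursors c3@5 c4@7 c1@10 c2@15, authorship ...3.4.11...22.
After op 6 (insert('p')): buffer="zwagspgjpegzpnpegep" (len 19), cursors c3@6 c4@9 c1@13 c2@19, authorship ...3.34.411.1..22.2
After op 7 (move_right): buffer="zwagspgjpegzpnpegep" (len 19), cursors c3@7 c4@10 c1@14 c2@19, authorship ...3.34.411.1..22.2
After op 8 (insert('y')): buffer="zwagspgyjpeygzpnypegepy" (len 23), cursors c3@8 c4@12 c1@17 c2@23, authorship ...3.343.4141.1.1.22.22
Authorship (.=original, N=cursor N): . . . 3 . 3 4 3 . 4 1 4 1 . 1 . 1 . 2 2 . 2 2
Index 17: author = original

Answer: original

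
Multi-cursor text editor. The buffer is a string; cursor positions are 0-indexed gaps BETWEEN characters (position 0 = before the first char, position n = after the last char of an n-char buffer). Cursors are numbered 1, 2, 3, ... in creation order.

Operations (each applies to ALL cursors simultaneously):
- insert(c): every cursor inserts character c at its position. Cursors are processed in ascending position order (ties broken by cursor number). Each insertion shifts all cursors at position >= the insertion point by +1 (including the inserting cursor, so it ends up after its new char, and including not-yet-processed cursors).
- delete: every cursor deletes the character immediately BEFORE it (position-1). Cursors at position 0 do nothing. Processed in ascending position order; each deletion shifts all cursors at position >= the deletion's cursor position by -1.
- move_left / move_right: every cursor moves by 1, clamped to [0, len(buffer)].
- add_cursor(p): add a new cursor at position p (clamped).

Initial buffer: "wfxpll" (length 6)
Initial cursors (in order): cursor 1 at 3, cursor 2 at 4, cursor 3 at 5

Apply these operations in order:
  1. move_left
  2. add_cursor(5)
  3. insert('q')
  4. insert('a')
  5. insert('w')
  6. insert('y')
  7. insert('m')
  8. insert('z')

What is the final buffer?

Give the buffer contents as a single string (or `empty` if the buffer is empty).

Answer: wfqawymzxqawymzpqawymzlqawymzl

Derivation:
After op 1 (move_left): buffer="wfxpll" (len 6), cursors c1@2 c2@3 c3@4, authorship ......
After op 2 (add_cursor(5)): buffer="wfxpll" (len 6), cursors c1@2 c2@3 c3@4 c4@5, authorship ......
After op 3 (insert('q')): buffer="wfqxqpqlql" (len 10), cursors c1@3 c2@5 c3@7 c4@9, authorship ..1.2.3.4.
After op 4 (insert('a')): buffer="wfqaxqapqalqal" (len 14), cursors c1@4 c2@7 c3@10 c4@13, authorship ..11.22.33.44.
After op 5 (insert('w')): buffer="wfqawxqawpqawlqawl" (len 18), cursors c1@5 c2@9 c3@13 c4@17, authorship ..111.222.333.444.
After op 6 (insert('y')): buffer="wfqawyxqawypqawylqawyl" (len 22), cursors c1@6 c2@11 c3@16 c4@21, authorship ..1111.2222.3333.4444.
After op 7 (insert('m')): buffer="wfqawymxqawympqawymlqawyml" (len 26), cursors c1@7 c2@13 c3@19 c4@25, authorship ..11111.22222.33333.44444.
After op 8 (insert('z')): buffer="wfqawymzxqawymzpqawymzlqawymzl" (len 30), cursors c1@8 c2@15 c3@22 c4@29, authorship ..111111.222222.333333.444444.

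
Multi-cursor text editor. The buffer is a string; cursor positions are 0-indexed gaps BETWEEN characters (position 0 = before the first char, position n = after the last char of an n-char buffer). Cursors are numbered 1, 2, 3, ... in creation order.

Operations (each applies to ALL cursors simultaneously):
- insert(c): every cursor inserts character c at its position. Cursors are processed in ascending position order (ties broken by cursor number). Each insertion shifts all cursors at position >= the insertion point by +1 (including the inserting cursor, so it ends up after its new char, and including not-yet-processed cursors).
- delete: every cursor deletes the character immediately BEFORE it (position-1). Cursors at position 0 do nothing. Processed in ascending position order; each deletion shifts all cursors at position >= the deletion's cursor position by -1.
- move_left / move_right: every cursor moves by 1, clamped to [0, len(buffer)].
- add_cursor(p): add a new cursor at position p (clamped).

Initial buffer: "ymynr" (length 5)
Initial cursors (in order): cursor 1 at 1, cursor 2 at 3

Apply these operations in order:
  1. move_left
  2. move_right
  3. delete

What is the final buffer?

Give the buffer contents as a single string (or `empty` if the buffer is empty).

Answer: mnr

Derivation:
After op 1 (move_left): buffer="ymynr" (len 5), cursors c1@0 c2@2, authorship .....
After op 2 (move_right): buffer="ymynr" (len 5), cursors c1@1 c2@3, authorship .....
After op 3 (delete): buffer="mnr" (len 3), cursors c1@0 c2@1, authorship ...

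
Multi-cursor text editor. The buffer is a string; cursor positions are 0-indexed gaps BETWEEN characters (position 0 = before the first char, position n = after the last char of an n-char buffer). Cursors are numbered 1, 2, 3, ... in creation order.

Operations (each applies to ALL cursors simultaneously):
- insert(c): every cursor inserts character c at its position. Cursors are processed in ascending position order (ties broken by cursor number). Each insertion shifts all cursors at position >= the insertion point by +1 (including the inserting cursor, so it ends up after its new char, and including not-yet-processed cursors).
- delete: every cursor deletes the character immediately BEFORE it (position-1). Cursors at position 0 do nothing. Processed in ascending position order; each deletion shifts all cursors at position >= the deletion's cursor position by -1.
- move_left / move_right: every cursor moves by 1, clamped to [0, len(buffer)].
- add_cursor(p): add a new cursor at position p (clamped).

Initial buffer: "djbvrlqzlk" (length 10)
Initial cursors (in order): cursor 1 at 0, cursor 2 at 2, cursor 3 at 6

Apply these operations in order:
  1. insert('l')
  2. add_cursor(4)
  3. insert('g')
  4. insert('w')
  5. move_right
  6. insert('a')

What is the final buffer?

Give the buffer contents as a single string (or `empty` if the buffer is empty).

After op 1 (insert('l')): buffer="ldjlbvrllqzlk" (len 13), cursors c1@1 c2@4 c3@9, authorship 1..2....3....
After op 2 (add_cursor(4)): buffer="ldjlbvrllqzlk" (len 13), cursors c1@1 c2@4 c4@4 c3@9, authorship 1..2....3....
After op 3 (insert('g')): buffer="lgdjlggbvrllgqzlk" (len 17), cursors c1@2 c2@7 c4@7 c3@13, authorship 11..224....33....
After op 4 (insert('w')): buffer="lgwdjlggwwbvrllgwqzlk" (len 21), cursors c1@3 c2@10 c4@10 c3@17, authorship 111..22424....333....
After op 5 (move_right): buffer="lgwdjlggwwbvrllgwqzlk" (len 21), cursors c1@4 c2@11 c4@11 c3@18, authorship 111..22424....333....
After op 6 (insert('a')): buffer="lgwdajlggwwbaavrllgwqazlk" (len 25), cursors c1@5 c2@14 c4@14 c3@22, authorship 111.1.22424.24...333.3...

Answer: lgwdajlggwwbaavrllgwqazlk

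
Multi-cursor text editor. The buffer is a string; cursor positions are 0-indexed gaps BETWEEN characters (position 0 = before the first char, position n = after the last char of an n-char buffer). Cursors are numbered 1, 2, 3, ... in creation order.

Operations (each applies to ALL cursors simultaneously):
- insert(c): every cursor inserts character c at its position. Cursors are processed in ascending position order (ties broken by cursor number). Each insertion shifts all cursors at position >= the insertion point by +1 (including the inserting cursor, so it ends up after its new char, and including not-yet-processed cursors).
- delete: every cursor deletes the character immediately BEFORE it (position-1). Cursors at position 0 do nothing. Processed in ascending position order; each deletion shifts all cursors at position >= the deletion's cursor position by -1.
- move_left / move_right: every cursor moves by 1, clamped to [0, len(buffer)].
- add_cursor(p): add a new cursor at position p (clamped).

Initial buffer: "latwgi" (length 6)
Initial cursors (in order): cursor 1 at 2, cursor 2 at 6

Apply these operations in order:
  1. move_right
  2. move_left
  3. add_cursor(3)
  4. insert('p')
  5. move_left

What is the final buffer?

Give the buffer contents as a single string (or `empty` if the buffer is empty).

Answer: laptpwgpi

Derivation:
After op 1 (move_right): buffer="latwgi" (len 6), cursors c1@3 c2@6, authorship ......
After op 2 (move_left): buffer="latwgi" (len 6), cursors c1@2 c2@5, authorship ......
After op 3 (add_cursor(3)): buffer="latwgi" (len 6), cursors c1@2 c3@3 c2@5, authorship ......
After op 4 (insert('p')): buffer="laptpwgpi" (len 9), cursors c1@3 c3@5 c2@8, authorship ..1.3..2.
After op 5 (move_left): buffer="laptpwgpi" (len 9), cursors c1@2 c3@4 c2@7, authorship ..1.3..2.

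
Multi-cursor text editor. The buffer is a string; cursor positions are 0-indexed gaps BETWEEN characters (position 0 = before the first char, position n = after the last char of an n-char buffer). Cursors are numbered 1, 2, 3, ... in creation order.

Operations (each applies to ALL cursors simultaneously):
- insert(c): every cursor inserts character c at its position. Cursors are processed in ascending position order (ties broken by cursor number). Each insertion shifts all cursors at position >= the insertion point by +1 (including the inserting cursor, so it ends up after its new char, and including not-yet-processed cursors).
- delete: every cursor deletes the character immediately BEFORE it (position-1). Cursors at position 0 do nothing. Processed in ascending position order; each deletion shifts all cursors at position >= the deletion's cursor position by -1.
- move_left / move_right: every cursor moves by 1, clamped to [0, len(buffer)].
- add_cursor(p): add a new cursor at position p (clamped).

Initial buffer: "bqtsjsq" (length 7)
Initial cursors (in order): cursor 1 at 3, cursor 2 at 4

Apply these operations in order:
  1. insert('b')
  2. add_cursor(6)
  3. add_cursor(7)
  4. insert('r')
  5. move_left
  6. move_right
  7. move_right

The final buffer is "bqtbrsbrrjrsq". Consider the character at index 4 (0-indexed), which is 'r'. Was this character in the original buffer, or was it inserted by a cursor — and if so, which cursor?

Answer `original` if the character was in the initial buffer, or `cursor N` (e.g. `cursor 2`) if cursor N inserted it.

After op 1 (insert('b')): buffer="bqtbsbjsq" (len 9), cursors c1@4 c2@6, authorship ...1.2...
After op 2 (add_cursor(6)): buffer="bqtbsbjsq" (len 9), cursors c1@4 c2@6 c3@6, authorship ...1.2...
After op 3 (add_cursor(7)): buffer="bqtbsbjsq" (len 9), cursors c1@4 c2@6 c3@6 c4@7, authorship ...1.2...
After op 4 (insert('r')): buffer="bqtbrsbrrjrsq" (len 13), cursors c1@5 c2@9 c3@9 c4@11, authorship ...11.223.4..
After op 5 (move_left): buffer="bqtbrsbrrjrsq" (len 13), cursors c1@4 c2@8 c3@8 c4@10, authorship ...11.223.4..
After op 6 (move_right): buffer="bqtbrsbrrjrsq" (len 13), cursors c1@5 c2@9 c3@9 c4@11, authorship ...11.223.4..
After op 7 (move_right): buffer="bqtbrsbrrjrsq" (len 13), cursors c1@6 c2@10 c3@10 c4@12, authorship ...11.223.4..
Authorship (.=original, N=cursor N): . . . 1 1 . 2 2 3 . 4 . .
Index 4: author = 1

Answer: cursor 1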